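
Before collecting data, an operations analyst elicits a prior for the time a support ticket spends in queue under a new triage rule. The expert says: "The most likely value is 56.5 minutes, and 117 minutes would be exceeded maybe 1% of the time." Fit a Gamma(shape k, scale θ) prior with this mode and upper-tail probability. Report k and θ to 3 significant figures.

k ≈ 10.2, θ ≈ 6.14

Gamma(k,θ) with k>1 has mode (k−1)θ, so θ = 56.5/(k−1).
Need P(X < 117) = 0.99 with θ tied to k this way. Start at k = 2, θ = 56.5: P(X<117) ≈ 0.613.
Too low — raise k to concentrate. Iterating converges to k ≈ 10.2.
Then θ = 56.5/(10.2−1) ≈ 6.14.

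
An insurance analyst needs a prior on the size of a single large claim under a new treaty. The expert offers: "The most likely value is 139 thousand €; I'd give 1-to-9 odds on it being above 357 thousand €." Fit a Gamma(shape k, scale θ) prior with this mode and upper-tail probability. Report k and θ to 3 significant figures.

k ≈ 3.16, θ ≈ 64.5

Gamma(k,θ) with k>1 has mode (k−1)θ, so θ = 139/(k−1).
Need P(X < 357) = 0.9 with θ tied to k this way. Start at k = 2, θ = 139: P(X<357) ≈ 0.726.
Too low — raise k to concentrate. Iterating converges to k ≈ 3.16.
Then θ = 139/(3.16−1) ≈ 64.5.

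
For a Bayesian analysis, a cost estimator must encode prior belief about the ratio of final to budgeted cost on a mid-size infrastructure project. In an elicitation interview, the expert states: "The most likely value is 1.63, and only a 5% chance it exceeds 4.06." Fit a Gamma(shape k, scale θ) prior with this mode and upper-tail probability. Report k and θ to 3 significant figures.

Gamma(k,θ) with k>1 has mode (k−1)θ, so θ = 1.63/(k−1).
Need P(X < 4.06) = 0.95 with θ tied to k this way. Start at k = 2, θ = 1.63: P(X<4.06) ≈ 0.711.
Too low — raise k to concentrate. Iterating converges to k ≈ 4.26.
Then θ = 1.63/(4.26−1) ≈ 0.5.

k ≈ 4.26, θ ≈ 0.5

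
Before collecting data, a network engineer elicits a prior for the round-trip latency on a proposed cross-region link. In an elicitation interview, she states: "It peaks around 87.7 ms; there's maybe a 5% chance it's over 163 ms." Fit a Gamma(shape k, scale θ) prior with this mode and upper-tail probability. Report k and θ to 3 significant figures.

k ≈ 8.24, θ ≈ 12.1

Gamma(k,θ) with k>1 has mode (k−1)θ, so θ = 87.7/(k−1).
Need P(X < 163) = 0.95 with θ tied to k this way. Start at k = 2, θ = 87.7: P(X<163) ≈ 0.554.
Too low — raise k to concentrate. Iterating converges to k ≈ 8.24.
Then θ = 87.7/(8.24−1) ≈ 12.1.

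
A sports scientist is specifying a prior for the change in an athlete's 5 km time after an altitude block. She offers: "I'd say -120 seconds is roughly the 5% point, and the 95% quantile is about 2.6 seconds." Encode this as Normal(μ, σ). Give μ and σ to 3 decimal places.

For Normal(μ,σ), the p-quantile is μ + z_p·σ. Here z_{0.05} = -1.645, z_{0.95} = 1.645.
So -120 = μ − 1.645σ and 2.6 = μ + 1.645σ.
Subtracting: σ = (2.6 − -120)/(1.645 − (-1.645)) = 37.268.
Then μ = -120 − (-1.645)·37.268 = -58.700.

μ = -58.700, σ = 37.268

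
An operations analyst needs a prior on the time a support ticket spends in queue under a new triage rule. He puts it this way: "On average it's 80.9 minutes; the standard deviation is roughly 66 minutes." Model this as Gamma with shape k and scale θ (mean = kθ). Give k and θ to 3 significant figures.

k ≈ 1.5, θ ≈ 53.8

For Gamma(k, scale θ): mean = kθ, variance = kθ², so CV = 1/√k.
CV = SD/mean = 66/80.9 = 0.8158, hence k = 1/CV² = 1.5.
Then θ = mean/k = 80.9/1.5 = 53.8.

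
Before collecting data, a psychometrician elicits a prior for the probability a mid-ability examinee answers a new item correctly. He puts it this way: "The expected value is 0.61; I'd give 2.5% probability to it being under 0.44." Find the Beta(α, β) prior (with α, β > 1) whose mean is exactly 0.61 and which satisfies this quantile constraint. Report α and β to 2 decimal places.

α ≈ 19.91, β ≈ 12.73

With mean 0.61 fixed, write α = 0.61s, β = 0.39s where s = α+β.
Need P(θ < 0.44) = 0.025 under Beta(0.61s, 0.39s). Normal approximation: (q−m)/√(m(1−m)/s) ≈ z_{0.025} = -1.96, so s ≈ 0.61·0.39·(-1.96)²/(0.44−0.61)² = 31.6.
At s = 31.6: P(θ<0.44) ≈ 0.027. Adjusting to match 0.025 gives s ≈ 32.64.
So α = 0.61·32.64 ≈ 19.91, β = 0.39·32.64 ≈ 12.73.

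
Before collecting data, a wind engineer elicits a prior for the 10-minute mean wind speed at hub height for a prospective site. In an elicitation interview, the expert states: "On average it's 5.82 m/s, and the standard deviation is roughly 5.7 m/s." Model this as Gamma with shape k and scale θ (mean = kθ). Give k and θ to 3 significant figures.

For Gamma(k, scale θ): mean = kθ, variance = kθ², so CV = 1/√k.
CV = SD/mean = 5.7/5.82 = 0.9794, hence k = 1/CV² = 1.04.
Then θ = mean/k = 5.82/1.04 = 5.58.

k ≈ 1.04, θ ≈ 5.58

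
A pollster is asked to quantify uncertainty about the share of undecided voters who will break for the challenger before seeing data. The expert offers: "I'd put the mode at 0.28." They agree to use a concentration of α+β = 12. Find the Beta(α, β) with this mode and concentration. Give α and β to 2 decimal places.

α = 3.80, β = 8.20

For α,β > 1 the Beta mode is (α−1)/(α+β−2). With α+β = 12, the mode is (α−1)/10.
Set (α−1)/10 = 0.28 → α = 1 + 0.28·10 = 3.80.
β = 12 − α = 8.20.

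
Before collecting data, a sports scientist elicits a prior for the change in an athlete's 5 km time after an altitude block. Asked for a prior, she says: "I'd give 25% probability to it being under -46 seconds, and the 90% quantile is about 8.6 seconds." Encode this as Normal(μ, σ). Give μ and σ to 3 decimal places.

The p-quantile of Normal(μ,σ) is μ + z_p·σ, with z_{0.25} = -0.6745 and z_{0.9} = 1.282.
Eliminate σ: μ = (z₂·x₁ − z₁·x₂)/(z₂ − z₁) = (1.282·-46 − (-0.6745)·8.6)/1.956 = -27.173.
Then σ = (x₂ − x₁)/(z₂ − z₁) = (8.6 − -46)/1.956 = 27.914.

μ = -27.173, σ = 27.914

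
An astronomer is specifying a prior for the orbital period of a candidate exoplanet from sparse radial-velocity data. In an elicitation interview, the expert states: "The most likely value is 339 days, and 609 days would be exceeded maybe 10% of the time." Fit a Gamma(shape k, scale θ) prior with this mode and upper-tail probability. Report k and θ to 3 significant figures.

k ≈ 6.55, θ ≈ 61.1

Gamma(k,θ) with k>1 has mode (k−1)θ, so θ = 339/(k−1).
Need P(X < 609) = 0.9 with θ tied to k this way. Start at k = 2, θ = 339: P(X<609) ≈ 0.536.
Too low — raise k to concentrate. Iterating converges to k ≈ 6.55.
Then θ = 339/(6.55−1) ≈ 61.1.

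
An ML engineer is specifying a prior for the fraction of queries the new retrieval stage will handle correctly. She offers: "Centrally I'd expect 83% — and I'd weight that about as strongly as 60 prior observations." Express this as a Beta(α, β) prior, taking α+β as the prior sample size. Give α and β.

Under the effective-sample-size interpretation, Beta(α, β) has prior mean α/(α+β) and prior sample size α+β.
So α+β = 60 and α/(α+β) = 0.83, giving α = 0.83·60 = 49.8 and β = 60 − 49.8 = 10.2.

α = 49.8, β = 10.2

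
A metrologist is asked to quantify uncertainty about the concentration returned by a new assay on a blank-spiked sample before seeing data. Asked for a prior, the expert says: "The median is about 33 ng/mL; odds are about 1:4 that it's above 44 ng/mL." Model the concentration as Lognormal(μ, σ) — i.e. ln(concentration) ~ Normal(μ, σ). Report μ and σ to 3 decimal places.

If T ~ Lognormal(μ,σ) then ln T ~ Normal(μ,σ), so the p-quantile of ln T is μ + z_p·σ.
ln(33) = 3.497 and ln(44) = 3.784; z_{0.5} = 0, z_{0.8} = 0.8416.
σ = (3.784 − 3.497)/(0.8416 − (0)) = 0.342.
μ = 3.497 − (0)·0.342 = 3.497.

μ ≈ 3.497, σ ≈ 0.342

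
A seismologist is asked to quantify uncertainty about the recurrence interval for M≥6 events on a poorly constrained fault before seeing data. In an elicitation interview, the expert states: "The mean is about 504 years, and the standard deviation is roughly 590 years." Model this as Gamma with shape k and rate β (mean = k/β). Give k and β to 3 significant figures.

k ≈ 0.73, β ≈ 0.00145

For Gamma(k, rate β): mean = k/β, variance = k/β², so CV = 1/√k.
CV = SD/mean = 590/504 = 1.171, hence k = 1/CV² = 0.73.
Then β = k/mean = 0.73/504 = 0.00145.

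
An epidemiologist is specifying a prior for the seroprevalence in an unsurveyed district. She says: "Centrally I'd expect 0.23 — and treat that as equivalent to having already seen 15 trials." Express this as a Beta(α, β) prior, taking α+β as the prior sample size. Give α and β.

Under the effective-sample-size interpretation, Beta(α, β) has prior mean α/(α+β) and prior sample size α+β.
So α+β = 15 and α/(α+β) = 0.23, giving α = 0.23·15 = 3.45 and β = 15 − 3.45 = 11.55.

α = 3.45, β = 11.55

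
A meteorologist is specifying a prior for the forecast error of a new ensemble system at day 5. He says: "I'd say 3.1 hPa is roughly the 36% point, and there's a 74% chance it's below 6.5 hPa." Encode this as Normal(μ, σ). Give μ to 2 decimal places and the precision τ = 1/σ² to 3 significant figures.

μ = 4.32, τ = 0.0868

For Normal(μ,σ), the p-quantile is μ + z_p·σ. Here z_{0.36} = -0.3585, z_{0.74} = 0.6433.
So 3.1 = μ − 0.3585σ and 6.5 = μ + 0.6433σ.
Subtracting: σ = (6.5 − 3.1)/(0.6433 − (-0.3585)) = 3.39.
Then μ = 3.1 − (-0.3585)·3.39 = 4.32.
Precision τ = 1/σ² = 1/3.394² = 0.0868.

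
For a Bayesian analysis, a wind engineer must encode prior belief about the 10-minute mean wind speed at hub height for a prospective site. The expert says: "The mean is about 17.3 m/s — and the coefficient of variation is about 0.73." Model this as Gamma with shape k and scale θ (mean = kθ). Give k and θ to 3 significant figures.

For Gamma(k, scale θ): mean = kθ, variance = kθ², so CV = 1/√k.
CV = 0.73, hence k = 1/CV² = 1.88.
Then θ = mean/k = 17.3/1.88 = 9.22.

k ≈ 1.88, θ ≈ 9.22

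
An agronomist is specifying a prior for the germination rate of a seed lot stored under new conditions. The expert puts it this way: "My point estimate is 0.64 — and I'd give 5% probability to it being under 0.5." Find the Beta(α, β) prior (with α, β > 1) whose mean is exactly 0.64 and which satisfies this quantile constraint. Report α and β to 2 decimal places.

With mean 0.64 fixed, write α = 0.64s, β = 0.36s where s = α+β.
Need P(θ < 0.5) = 0.05 under Beta(0.64s, 0.36s). Normal approximation: (q−m)/√(m(1−m)/s) ≈ z_{0.05} = -1.64, so s ≈ 0.64·0.36·(-1.64)²/(0.5−0.64)² = 31.8.
At s = 31.8: P(θ<0.5) ≈ 0.054. Adjusting to match 0.05 gives s ≈ 33.18.
So α = 0.64·33.18 ≈ 21.23, β = 0.36·33.18 ≈ 11.94.

α ≈ 21.23, β ≈ 11.94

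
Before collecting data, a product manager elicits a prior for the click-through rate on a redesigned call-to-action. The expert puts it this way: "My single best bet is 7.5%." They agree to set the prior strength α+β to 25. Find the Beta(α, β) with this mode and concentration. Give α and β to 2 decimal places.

For α,β > 1 the Beta mode is (α−1)/(α+β−2). With α+β = 25, the mode is (α−1)/23.
Set (α−1)/23 = 0.075 → α = 1 + 0.075·23 = 2.72.
β = 25 − α = 22.28.

α = 2.72, β = 22.28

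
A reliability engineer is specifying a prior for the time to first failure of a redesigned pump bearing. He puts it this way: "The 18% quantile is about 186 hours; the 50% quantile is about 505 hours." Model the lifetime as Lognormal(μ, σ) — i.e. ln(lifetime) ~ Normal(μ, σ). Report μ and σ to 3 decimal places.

If T ~ Lognormal(μ,σ) then ln T ~ Normal(μ,σ), so the p-quantile of ln T is μ + z_p·σ.
ln(186) = 5.226 and ln(505) = 6.225; z_{0.18} = -0.9154, z_{0.5} = 0.
σ = (6.225 − 5.226)/(0 − (-0.9154)) = 1.091.
μ = 5.226 − (-0.9154)·1.091 = 6.225.

μ ≈ 6.225, σ ≈ 1.091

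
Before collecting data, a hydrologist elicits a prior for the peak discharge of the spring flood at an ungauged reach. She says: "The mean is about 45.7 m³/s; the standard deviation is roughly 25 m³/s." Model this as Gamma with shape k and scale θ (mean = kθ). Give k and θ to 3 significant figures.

k ≈ 3.34, θ ≈ 13.7

For Gamma(k, scale θ): mean = kθ, variance = kθ², so CV = 1/√k.
CV = SD/mean = 25/45.7 = 0.547, hence k = 1/CV² = 3.34.
Then θ = mean/k = 45.7/3.34 = 13.7.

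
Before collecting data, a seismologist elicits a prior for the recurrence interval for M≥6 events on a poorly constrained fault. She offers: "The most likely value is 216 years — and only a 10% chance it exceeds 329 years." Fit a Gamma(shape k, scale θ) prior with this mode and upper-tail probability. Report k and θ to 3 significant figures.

k ≈ 11.5, θ ≈ 20.5

Gamma(k,θ) with k>1 has mode (k−1)θ, so θ = 216/(k−1).
Need P(X < 329) = 0.9 with θ tied to k this way. Start at k = 2, θ = 216: P(X<329) ≈ 0.450.
Too low — raise k to concentrate. Iterating converges to k ≈ 11.5.
Then θ = 216/(11.5−1) ≈ 20.5.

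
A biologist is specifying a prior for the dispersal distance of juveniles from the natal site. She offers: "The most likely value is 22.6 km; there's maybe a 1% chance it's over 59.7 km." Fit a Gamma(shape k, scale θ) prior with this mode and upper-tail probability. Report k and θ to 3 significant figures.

k ≈ 5.91, θ ≈ 4.6

Gamma(k,θ) with k>1 has mode (k−1)θ, so θ = 22.6/(k−1).
Need P(X < 59.7) = 0.99 with θ tied to k this way. Start at k = 2, θ = 22.6: P(X<59.7) ≈ 0.741.
Too low — raise k to concentrate. Iterating converges to k ≈ 5.91.
Then θ = 22.6/(5.91−1) ≈ 4.6.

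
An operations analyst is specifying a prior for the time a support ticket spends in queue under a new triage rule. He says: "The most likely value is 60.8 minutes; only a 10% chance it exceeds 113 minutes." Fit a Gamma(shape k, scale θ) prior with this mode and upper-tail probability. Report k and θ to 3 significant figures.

Gamma(k,θ) with k>1 has mode (k−1)θ, so θ = 60.8/(k−1).
Need P(X < 113) = 0.9 with θ tied to k this way. Start at k = 2, θ = 60.8: P(X<113) ≈ 0.554.
Too low — raise k to concentrate. Iterating converges to k ≈ 5.97.
Then θ = 60.8/(5.97−1) ≈ 12.2.

k ≈ 5.97, θ ≈ 12.2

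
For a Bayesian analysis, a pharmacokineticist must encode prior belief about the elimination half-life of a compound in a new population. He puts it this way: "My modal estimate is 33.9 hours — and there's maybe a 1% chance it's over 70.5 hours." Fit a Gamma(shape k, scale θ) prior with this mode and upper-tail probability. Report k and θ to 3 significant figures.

k ≈ 10.1, θ ≈ 3.73

Gamma(k,θ) with k>1 has mode (k−1)θ, so θ = 33.9/(k−1).
Need P(X < 70.5) = 0.99 with θ tied to k this way. Start at k = 2, θ = 33.9: P(X<70.5) ≈ 0.615.
Too low — raise k to concentrate. Iterating converges to k ≈ 10.1.
Then θ = 33.9/(10.1−1) ≈ 3.73.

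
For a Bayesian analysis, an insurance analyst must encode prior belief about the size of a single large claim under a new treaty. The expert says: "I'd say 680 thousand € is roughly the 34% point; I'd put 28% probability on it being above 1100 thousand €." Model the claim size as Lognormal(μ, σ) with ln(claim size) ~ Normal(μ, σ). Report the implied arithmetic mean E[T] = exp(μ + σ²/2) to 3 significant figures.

If T ~ Lognormal(μ,σ) then ln T ~ Normal(μ,σ), so the p-quantile of ln T is μ + z_p·σ.
ln(680) = 6.522 and ln(1100) = 7.003; z_{0.34} = -0.4125, z_{0.72} = 0.5828.
σ = (7.003 − 6.522)/(0.5828 − (-0.4125)) = 0.483.
μ = 6.522 − (-0.4125)·0.483 = 6.721.
E[T] = exp(μ + σ²/2) = exp(6.721 + 0.1168) = 933 thousand €.

E[T] ≈ 933 thousand €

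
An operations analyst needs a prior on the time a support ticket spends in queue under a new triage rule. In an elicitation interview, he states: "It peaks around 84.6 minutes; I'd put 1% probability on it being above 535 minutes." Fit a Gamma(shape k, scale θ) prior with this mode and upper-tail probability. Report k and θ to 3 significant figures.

Gamma(k,θ) with k>1 has mode (k−1)θ, so θ = 84.6/(k−1).
Need P(X < 535) = 0.99 with θ tied to k this way. Start at k = 2, θ = 84.6: P(X<535) ≈ 0.987.
Too low — raise k to concentrate. Iterating converges to k ≈ 2.07.
Then θ = 84.6/(2.07−1) ≈ 79.

k ≈ 2.07, θ ≈ 79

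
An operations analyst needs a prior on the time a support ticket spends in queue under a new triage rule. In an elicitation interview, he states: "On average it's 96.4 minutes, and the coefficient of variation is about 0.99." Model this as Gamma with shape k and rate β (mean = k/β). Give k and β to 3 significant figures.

For Gamma(k, rate β): mean = k/β, variance = k/β², so CV = 1/√k.
CV = 0.99, hence k = 1/CV² = 1.02.
Then β = k/mean = 1.02/96.4 = 0.0106.

k ≈ 1.02, β ≈ 0.0106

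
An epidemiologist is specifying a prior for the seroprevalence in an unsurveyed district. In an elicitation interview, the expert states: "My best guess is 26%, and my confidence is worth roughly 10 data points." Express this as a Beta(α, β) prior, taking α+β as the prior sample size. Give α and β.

α = 2.6, β = 7.4

Under the effective-sample-size interpretation, Beta(α, β) has prior mean α/(α+β) and prior sample size α+β.
So α+β = 10 and α/(α+β) = 0.26, giving α = 0.26·10 = 2.6 and β = 10 − 2.6 = 7.4.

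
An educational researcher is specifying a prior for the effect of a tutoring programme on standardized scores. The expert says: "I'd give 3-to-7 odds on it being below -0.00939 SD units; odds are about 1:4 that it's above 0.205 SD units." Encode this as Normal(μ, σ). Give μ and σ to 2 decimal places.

μ = 0.07, σ = 0.16

For Normal(μ,σ), the p-quantile is μ + z_p·σ. Here z_{0.3} = -0.5244, z_{0.8} = 0.8416.
So -0.00939 = μ − 0.5244σ and 0.205 = μ + 0.8416σ.
Subtracting: σ = (0.205 − -0.00939)/(0.8416 − (-0.5244)) = 0.16.
Then μ = -0.00939 − (-0.5244)·0.16 = 0.07.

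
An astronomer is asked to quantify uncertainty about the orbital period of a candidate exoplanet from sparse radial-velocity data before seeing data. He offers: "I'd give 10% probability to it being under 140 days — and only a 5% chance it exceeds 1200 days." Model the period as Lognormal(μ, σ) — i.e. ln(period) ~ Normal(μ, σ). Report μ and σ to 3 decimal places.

μ ≈ 5.882, σ ≈ 0.734

If T ~ Lognormal(μ,σ) then ln T ~ Normal(μ,σ), so the p-quantile of ln T is μ + z_p·σ.
ln(140) = 4.942 and ln(1200) = 7.09; z_{0.1} = -1.282, z_{0.95} = 1.645.
σ = (7.09 − 4.942)/(1.645 − (-1.282)) = 0.734.
μ = 4.942 − (-1.282)·0.734 = 5.882.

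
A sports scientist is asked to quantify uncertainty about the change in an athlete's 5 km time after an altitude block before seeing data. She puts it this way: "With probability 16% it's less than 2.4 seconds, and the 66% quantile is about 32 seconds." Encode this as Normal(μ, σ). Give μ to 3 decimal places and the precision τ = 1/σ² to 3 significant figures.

The p-quantile of Normal(μ,σ) is μ + z_p·σ, with z_{0.16} = -0.9945 and z_{0.66} = 0.4125.
Eliminate σ: μ = (z₂·x₁ − z₁·x₂)/(z₂ − z₁) = (0.4125·2.4 − (-0.9945)·32)/1.407 = 23.322.
Then σ = (x₂ − x₁)/(z₂ − z₁) = (32 − 2.4)/1.407 = 21.039.
Precision τ = 1/σ² = 1/21.04² = 0.00226.

μ = 23.322, τ = 0.00226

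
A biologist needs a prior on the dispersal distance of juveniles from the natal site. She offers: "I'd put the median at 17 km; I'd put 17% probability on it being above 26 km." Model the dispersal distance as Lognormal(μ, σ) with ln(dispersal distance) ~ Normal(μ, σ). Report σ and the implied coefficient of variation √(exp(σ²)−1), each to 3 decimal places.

If T ~ Lognormal(μ,σ) then ln T ~ Normal(μ,σ), so the p-quantile of ln T is μ + z_p·σ.
ln(17) = 2.833 and ln(26) = 3.258; z_{0.5} = 0, z_{0.83} = 0.9542.
σ = (3.258 − 2.833)/(0.9542 − (0)) = 0.445.
μ = 2.833 − (0)·0.445 = 2.833.
CV = √(exp(σ²)−1) = √(exp(0.1983)−1) = 0.468.

σ ≈ 0.445, CV ≈ 0.468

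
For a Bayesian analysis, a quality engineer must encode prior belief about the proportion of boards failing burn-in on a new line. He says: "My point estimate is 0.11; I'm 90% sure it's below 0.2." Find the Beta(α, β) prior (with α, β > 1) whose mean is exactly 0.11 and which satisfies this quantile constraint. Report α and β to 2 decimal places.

With mean 0.11 fixed, write α = 0.11s, β = 0.89s where s = α+β.
Need P(θ < 0.2) = 0.9 under Beta(0.11s, 0.89s). Normal approximation: (q−m)/√(m(1−m)/s) ≈ z_{0.9} = 1.28, so s ≈ 0.11·0.89·(1.28)²/(0.2−0.11)² = 19.9.
At s = 19.9: P(θ<0.2) ≈ 0.893. Adjusting to match 0.9 gives s ≈ 21.64.
So α = 0.11·21.64 ≈ 2.38, β = 0.89·21.64 ≈ 19.26.

α ≈ 2.38, β ≈ 19.26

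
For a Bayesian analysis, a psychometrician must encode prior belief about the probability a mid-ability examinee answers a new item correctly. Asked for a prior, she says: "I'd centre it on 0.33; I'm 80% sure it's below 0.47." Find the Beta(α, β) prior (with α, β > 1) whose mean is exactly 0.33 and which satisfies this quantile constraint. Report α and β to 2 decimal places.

α ≈ 2.48, β ≈ 5.04

With mean 0.33 fixed, write α = 0.33s, β = 0.67s where s = α+β.
Need P(θ < 0.47) = 0.8 under Beta(0.33s, 0.67s). Normal approximation: (q−m)/√(m(1−m)/s) ≈ z_{0.8} = 0.842, so s ≈ 0.33·0.67·(0.842)²/(0.47−0.33)² = 8.0.
At s = 8.0: P(θ<0.47) ≈ 0.806. Adjusting to match 0.8 gives s ≈ 7.52.
So α = 0.33·7.52 ≈ 2.48, β = 0.67·7.52 ≈ 5.04.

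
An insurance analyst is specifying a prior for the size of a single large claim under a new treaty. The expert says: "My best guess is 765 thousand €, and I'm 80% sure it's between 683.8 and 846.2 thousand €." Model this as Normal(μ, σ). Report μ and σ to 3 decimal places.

μ = 765.000, σ = 63.361

A symmetric 80% interval runs μ ± z·σ with z = 1.282.
Half-width = 81.2, so σ = 81.2/1.282 = 63.361.
μ is the stated best guess, 765.000.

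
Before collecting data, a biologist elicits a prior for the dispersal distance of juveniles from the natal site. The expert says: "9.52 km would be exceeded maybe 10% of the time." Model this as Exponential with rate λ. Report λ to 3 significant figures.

P(T > 9.52) = e^(−λ·9.52) = 0.1, so λ = −ln(0.1)/9.52 = 0.242.

λ ≈ 0.242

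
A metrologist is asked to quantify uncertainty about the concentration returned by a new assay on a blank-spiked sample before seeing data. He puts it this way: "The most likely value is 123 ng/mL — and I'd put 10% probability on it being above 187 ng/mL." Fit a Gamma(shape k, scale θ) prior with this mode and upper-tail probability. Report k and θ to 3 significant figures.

k ≈ 11.6, θ ≈ 11.6

Gamma(k,θ) with k>1 has mode (k−1)θ, so θ = 123/(k−1).
Need P(X < 187) = 0.9 with θ tied to k this way. Start at k = 2, θ = 123: P(X<187) ≈ 0.449.
Too low — raise k to concentrate. Iterating converges to k ≈ 11.6.
Then θ = 123/(11.6−1) ≈ 11.6.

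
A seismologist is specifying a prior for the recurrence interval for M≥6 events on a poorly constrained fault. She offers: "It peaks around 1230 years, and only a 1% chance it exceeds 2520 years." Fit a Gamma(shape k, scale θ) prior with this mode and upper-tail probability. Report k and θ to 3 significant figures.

k ≈ 10.5, θ ≈ 129

Gamma(k,θ) with k>1 has mode (k−1)θ, so θ = 1230/(k−1).
Need P(X < 2520) = 0.99 with θ tied to k this way. Start at k = 2, θ = 1230: P(X<2520) ≈ 0.607.
Too low — raise k to concentrate. Iterating converges to k ≈ 10.5.
Then θ = 1230/(10.5−1) ≈ 129.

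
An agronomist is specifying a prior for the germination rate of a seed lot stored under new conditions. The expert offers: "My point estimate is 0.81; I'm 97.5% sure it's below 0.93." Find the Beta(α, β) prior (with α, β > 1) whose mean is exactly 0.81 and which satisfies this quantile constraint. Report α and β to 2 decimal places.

α ≈ 22.57, β ≈ 5.29

With mean 0.81 fixed, write α = 0.81s, β = 0.19s where s = α+β.
Need P(θ < 0.93) = 0.975 under Beta(0.81s, 0.19s). Normal approximation: (q−m)/√(m(1−m)/s) ≈ z_{0.975} = 1.96, so s ≈ 0.81·0.19·(1.96)²/(0.93−0.81)² = 41.1.
At s = 41.1: P(θ<0.93) ≈ 0.992. Adjusting to match 0.975 gives s ≈ 27.86.
So α = 0.81·27.86 ≈ 22.57, β = 0.19·27.86 ≈ 5.29.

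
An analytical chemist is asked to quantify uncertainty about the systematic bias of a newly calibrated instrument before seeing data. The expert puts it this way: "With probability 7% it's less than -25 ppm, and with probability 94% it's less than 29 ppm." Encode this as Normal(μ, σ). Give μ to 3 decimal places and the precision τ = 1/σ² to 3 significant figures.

μ = 1.296, τ = 0.00315

The p-quantile of Normal(μ,σ) is μ + z_p·σ, with z_{0.07} = -1.476 and z_{0.94} = 1.555.
Eliminate σ: μ = (z₂·x₁ − z₁·x₂)/(z₂ − z₁) = (1.555·-25 − (-1.476)·29)/3.031 = 1.296.
Then σ = (x₂ − x₁)/(z₂ − z₁) = (29 − -25)/3.031 = 17.818.
Precision τ = 1/σ² = 1/17.82² = 0.00315.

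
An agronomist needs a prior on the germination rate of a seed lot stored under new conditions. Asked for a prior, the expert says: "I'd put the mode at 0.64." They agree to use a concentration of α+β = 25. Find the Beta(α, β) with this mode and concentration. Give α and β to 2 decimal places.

For α,β > 1 the Beta mode is (α−1)/(α+β−2). With α+β = 25, the mode is (α−1)/23.
Set (α−1)/23 = 0.64 → α = 1 + 0.64·23 = 15.72.
β = 25 − α = 9.28.

α = 15.72, β = 9.28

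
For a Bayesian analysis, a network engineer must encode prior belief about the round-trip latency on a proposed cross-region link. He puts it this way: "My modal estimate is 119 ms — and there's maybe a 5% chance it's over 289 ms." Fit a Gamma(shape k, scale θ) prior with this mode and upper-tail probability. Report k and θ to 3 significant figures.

Gamma(k,θ) with k>1 has mode (k−1)θ, so θ = 119/(k−1).
Need P(X < 289) = 0.95 with θ tied to k this way. Start at k = 2, θ = 119: P(X<289) ≈ 0.698.
Too low — raise k to concentrate. Iterating converges to k ≈ 4.46.
Then θ = 119/(4.46−1) ≈ 34.4.

k ≈ 4.46, θ ≈ 34.4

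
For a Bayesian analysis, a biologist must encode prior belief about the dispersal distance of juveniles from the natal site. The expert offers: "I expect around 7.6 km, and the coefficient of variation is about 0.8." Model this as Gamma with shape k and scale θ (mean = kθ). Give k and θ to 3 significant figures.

k ≈ 1.56, θ ≈ 4.86

For Gamma(k, scale θ): mean = kθ, variance = kθ², so CV = 1/√k.
CV = 0.8, hence k = 1/CV² = 1.56.
Then θ = mean/k = 7.6/1.56 = 4.86.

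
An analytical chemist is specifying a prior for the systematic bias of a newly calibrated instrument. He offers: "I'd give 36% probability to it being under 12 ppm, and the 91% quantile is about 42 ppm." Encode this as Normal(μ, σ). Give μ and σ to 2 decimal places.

μ = 18.33, σ = 17.66

For Normal(μ,σ), the p-quantile is μ + z_p·σ. Here z_{0.36} = -0.3585, z_{0.91} = 1.341.
So 12 = μ − 0.3585σ and 42 = μ + 1.341σ.
Subtracting: σ = (42 − 12)/(1.341 − (-0.3585)) = 17.66.
Then μ = 12 − (-0.3585)·17.66 = 18.33.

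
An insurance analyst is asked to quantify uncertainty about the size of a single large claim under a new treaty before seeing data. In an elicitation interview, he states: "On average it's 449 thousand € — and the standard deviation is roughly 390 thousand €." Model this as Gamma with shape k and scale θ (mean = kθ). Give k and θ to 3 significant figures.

For Gamma(k, scale θ): mean = kθ, variance = kθ², so CV = 1/√k.
CV = SD/mean = 390/449 = 0.8686, hence k = 1/CV² = 1.33.
Then θ = mean/k = 449/1.33 = 339.

k ≈ 1.33, θ ≈ 339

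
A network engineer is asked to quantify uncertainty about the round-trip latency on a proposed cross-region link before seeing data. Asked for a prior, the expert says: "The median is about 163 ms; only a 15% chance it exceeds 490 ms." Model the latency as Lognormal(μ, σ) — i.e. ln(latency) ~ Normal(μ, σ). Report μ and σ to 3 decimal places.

If T ~ Lognormal(μ,σ) then ln T ~ Normal(μ,σ), so the p-quantile of ln T is μ + z_p·σ.
ln(163) = 5.094 and ln(490) = 6.194; z_{0.5} = 0, z_{0.85} = 1.036.
σ = (6.194 − 5.094)/(1.036 − (0)) = 1.062.
μ = 5.094 − (0)·1.062 = 5.094.

μ ≈ 5.094, σ ≈ 1.062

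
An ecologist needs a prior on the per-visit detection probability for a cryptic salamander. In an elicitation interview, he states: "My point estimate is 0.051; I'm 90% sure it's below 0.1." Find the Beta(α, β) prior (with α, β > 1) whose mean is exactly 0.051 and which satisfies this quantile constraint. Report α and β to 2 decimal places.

With mean 0.051 fixed, write α = 0.051s, β = 0.949s where s = α+β.
Need P(θ < 0.1) = 0.9 under Beta(0.051s, 0.949s). Normal approximation: (q−m)/√(m(1−m)/s) ≈ z_{0.9} = 1.28, so s ≈ 0.051·0.949·(1.28)²/(0.1−0.051)² = 33.1.
At s = 33.1: P(θ<0.1) ≈ 0.894. Adjusting to match 0.9 gives s ≈ 36.04.
So α = 0.051·36.04 ≈ 1.84, β = 0.949·36.04 ≈ 34.20.

α ≈ 1.84, β ≈ 34.20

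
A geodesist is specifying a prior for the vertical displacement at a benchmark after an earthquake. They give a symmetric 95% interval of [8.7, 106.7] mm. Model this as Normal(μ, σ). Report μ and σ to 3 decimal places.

A symmetric 95% interval runs μ ± z·σ with z = 1.96.
Half-width = 49, so σ = 49/1.96 = 25.000.
μ is the interval midpoint, 57.700.

μ = 57.700, σ = 25.000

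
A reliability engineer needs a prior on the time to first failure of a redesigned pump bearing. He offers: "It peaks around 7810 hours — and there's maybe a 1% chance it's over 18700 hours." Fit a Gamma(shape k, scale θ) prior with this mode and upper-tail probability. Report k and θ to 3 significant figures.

Gamma(k,θ) with k>1 has mode (k−1)θ, so θ = 7810/(k−1).
Need P(X < 18700) = 0.99 with θ tied to k this way. Start at k = 2, θ = 7810: P(X<18700) ≈ 0.690.
Too low — raise k to concentrate. Iterating converges to k ≈ 7.21.
Then θ = 7810/(7.21−1) ≈ 1260.

k ≈ 7.21, θ ≈ 1260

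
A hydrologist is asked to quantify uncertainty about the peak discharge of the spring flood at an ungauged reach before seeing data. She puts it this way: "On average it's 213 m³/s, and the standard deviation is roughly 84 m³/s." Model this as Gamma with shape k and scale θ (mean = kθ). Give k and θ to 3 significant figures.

k ≈ 6.43, θ ≈ 33.1

For Gamma(k, scale θ): mean = kθ, variance = kθ², so CV = 1/√k.
CV = SD/mean = 84/213 = 0.3944, hence k = 1/CV² = 6.43.
Then θ = mean/k = 213/6.43 = 33.1.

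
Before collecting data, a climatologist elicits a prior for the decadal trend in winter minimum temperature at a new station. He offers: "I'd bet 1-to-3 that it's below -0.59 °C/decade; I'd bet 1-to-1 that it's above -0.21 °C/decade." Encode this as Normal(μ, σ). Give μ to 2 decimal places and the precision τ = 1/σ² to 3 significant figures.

μ = -0.21, τ = 3.15

For Normal(μ,σ), the p-quantile is μ + z_p·σ. Here z_{0.25} = -0.6745, z_{0.5} = 0.
So -0.59 = μ − 0.6745σ and -0.21 = μ + 0σ.
Subtracting: σ = (-0.21 − -0.59)/(0 − (-0.6745)) = 0.56.
Then μ = -0.59 − (-0.6745)·0.56 = -0.21.
Precision τ = 1/σ² = 1/0.5634² = 3.15.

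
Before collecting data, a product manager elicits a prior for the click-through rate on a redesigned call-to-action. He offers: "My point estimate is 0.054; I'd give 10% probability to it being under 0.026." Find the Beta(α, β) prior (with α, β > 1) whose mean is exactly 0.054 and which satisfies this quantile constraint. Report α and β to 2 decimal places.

α ≈ 4.68, β ≈ 81.94

With mean 0.054 fixed, write α = 0.054s, β = 0.946s where s = α+β.
Need P(θ < 0.026) = 0.1 under Beta(0.054s, 0.946s). Normal approximation: (q−m)/√(m(1−m)/s) ≈ z_{0.1} = -1.28, so s ≈ 0.054·0.946·(-1.28)²/(0.026−0.054)² = 107.0.
At s = 107.0: P(θ<0.026) ≈ 0.073. Adjusting to match 0.1 gives s ≈ 86.61.
So α = 0.054·86.61 ≈ 4.68, β = 0.946·86.61 ≈ 81.94.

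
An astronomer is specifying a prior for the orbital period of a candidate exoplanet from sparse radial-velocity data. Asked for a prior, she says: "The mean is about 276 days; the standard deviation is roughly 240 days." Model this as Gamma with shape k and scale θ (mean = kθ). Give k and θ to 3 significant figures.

k ≈ 1.32, θ ≈ 209

For Gamma(k, scale θ): mean = kθ, variance = kθ², so CV = 1/√k.
CV = SD/mean = 240/276 = 0.8696, hence k = 1/CV² = 1.32.
Then θ = mean/k = 276/1.32 = 209.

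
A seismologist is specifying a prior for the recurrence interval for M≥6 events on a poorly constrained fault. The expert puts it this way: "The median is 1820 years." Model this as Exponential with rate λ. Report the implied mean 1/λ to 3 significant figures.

Exponential median = ln 2 / λ, so λ = ln 2 / 1820.0 = 0.000381.
Mean = 1/λ = 2630 years.

mean ≈ 2630 years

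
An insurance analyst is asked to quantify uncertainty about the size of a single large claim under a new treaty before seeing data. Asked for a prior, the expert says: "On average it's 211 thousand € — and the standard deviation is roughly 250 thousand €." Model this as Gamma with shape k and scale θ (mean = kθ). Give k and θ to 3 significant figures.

For Gamma(k, scale θ): mean = kθ, variance = kθ², so CV = 1/√k.
CV = SD/mean = 250/211 = 1.185, hence k = 1/CV² = 0.712.
Then θ = mean/k = 211/0.712 = 296.

k ≈ 0.712, θ ≈ 296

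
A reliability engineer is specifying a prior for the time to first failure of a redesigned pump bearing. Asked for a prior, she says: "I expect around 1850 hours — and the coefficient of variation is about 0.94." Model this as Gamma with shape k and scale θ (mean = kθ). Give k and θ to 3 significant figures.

For Gamma(k, scale θ): mean = kθ, variance = kθ², so CV = 1/√k.
CV = 0.94, hence k = 1/CV² = 1.13.
Then θ = mean/k = 1850/1.13 = 1630.

k ≈ 1.13, θ ≈ 1630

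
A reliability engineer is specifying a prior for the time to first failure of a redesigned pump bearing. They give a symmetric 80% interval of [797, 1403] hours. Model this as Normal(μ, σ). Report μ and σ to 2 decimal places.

A symmetric 80% interval runs μ ± z·σ with z = 1.282.
Half-width = 303, so σ = 303/1.282 = 236.43.
μ is the interval midpoint, 1100.00.

μ = 1100.00, σ = 236.43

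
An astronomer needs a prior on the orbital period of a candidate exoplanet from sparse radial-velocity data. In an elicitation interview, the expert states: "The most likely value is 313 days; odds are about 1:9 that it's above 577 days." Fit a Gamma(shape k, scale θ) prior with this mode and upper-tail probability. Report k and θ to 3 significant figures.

k ≈ 6.1, θ ≈ 61.4

Gamma(k,θ) with k>1 has mode (k−1)θ, so θ = 313/(k−1).
Need P(X < 577) = 0.9 with θ tied to k this way. Start at k = 2, θ = 313: P(X<577) ≈ 0.550.
Too low — raise k to concentrate. Iterating converges to k ≈ 6.1.
Then θ = 313/(6.1−1) ≈ 61.4.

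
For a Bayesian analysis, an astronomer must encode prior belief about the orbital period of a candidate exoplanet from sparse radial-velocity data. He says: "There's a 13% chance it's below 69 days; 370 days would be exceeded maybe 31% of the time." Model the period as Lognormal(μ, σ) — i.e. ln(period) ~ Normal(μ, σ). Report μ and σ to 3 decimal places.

If T ~ Lognormal(μ,σ) then ln T ~ Normal(μ,σ), so the p-quantile of ln T is μ + z_p·σ.
ln(69) = 4.234 and ln(370) = 5.914; z_{0.13} = -1.126, z_{0.69} = 0.4959.
σ = (5.914 − 4.234)/(0.4959 − (-1.126)) = 1.035.
μ = 4.234 − (-1.126)·1.035 = 5.400.

μ ≈ 5.400, σ ≈ 1.035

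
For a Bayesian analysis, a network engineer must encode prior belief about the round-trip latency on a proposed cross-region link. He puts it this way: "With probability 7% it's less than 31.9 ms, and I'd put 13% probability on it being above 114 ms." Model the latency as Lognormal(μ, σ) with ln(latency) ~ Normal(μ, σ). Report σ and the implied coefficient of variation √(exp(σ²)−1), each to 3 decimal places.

σ ≈ 0.489, CV ≈ 0.520

If T ~ Lognormal(μ,σ) then ln T ~ Normal(μ,σ), so the p-quantile of ln T is μ + z_p·σ.
ln(31.9) = 3.463 and ln(114) = 4.736; z_{0.07} = -1.476, z_{0.87} = 1.126.
σ = (4.736 − 3.463)/(1.126 − (-1.476)) = 0.489.
μ = 3.463 − (-1.476)·0.489 = 4.185.
CV = √(exp(σ²)−1) = √(exp(0.2395)−1) = 0.520.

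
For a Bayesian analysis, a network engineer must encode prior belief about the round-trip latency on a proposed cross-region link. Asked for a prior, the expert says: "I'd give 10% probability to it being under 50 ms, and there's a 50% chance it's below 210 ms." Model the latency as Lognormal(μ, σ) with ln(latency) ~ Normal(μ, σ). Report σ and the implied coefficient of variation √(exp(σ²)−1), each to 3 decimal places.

σ ≈ 1.120, CV ≈ 1.582

If T ~ Lognormal(μ,σ) then ln T ~ Normal(μ,σ), so the p-quantile of ln T is μ + z_p·σ.
ln(50) = 3.912 and ln(210) = 5.347; z_{0.1} = -1.282, z_{0.5} = 0.
σ = (5.347 − 3.912)/(0 − (-1.282)) = 1.120.
μ = 3.912 − (-1.282)·1.120 = 5.347.
CV = √(exp(σ²)−1) = √(exp(1.2540)−1) = 1.582.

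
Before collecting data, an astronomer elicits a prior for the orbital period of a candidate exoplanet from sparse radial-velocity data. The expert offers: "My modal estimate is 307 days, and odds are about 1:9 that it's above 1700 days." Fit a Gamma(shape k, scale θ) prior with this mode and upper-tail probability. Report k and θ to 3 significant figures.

k ≈ 1.59, θ ≈ 520

Gamma(k,θ) with k>1 has mode (k−1)θ, so θ = 307/(k−1).
Need P(X < 1700) = 0.9 with θ tied to k this way. Start at k = 2, θ = 307: P(X<1700) ≈ 0.974.
Too high — lower k to spread out. Iterating converges to k ≈ 1.59.
Then θ = 307/(1.59−1) ≈ 520.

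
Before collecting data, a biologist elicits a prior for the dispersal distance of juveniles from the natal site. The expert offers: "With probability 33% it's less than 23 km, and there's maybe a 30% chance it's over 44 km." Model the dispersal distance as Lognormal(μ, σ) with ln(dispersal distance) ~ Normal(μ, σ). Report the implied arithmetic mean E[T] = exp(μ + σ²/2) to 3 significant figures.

If T ~ Lognormal(μ,σ) then ln T ~ Normal(μ,σ), so the p-quantile of ln T is μ + z_p·σ.
ln(23) = 3.135 and ln(44) = 3.784; z_{0.33} = -0.4399, z_{0.7} = 0.5244.
σ = (3.784 − 3.135)/(0.5244 − (-0.4399)) = 0.673.
μ = 3.135 − (-0.4399)·0.673 = 3.431.
E[T] = exp(μ + σ²/2) = exp(3.431 + 0.2263) = 38.8 km.

E[T] ≈ 38.8 km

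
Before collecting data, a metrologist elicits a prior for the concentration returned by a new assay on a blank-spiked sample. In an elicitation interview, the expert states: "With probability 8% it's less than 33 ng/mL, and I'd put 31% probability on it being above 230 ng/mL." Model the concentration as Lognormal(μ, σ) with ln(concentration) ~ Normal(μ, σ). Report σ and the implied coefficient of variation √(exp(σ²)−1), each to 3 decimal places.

σ ≈ 1.021, CV ≈ 1.356

If T ~ Lognormal(μ,σ) then ln T ~ Normal(μ,σ), so the p-quantile of ln T is μ + z_p·σ.
ln(33) = 3.497 and ln(230) = 5.438; z_{0.08} = -1.405, z_{0.69} = 0.4959.
σ = (5.438 − 3.497)/(0.4959 − (-1.405)) = 1.021.
μ = 3.497 − (-1.405)·1.021 = 4.932.
CV = √(exp(σ²)−1) = √(exp(1.0432)−1) = 1.356.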